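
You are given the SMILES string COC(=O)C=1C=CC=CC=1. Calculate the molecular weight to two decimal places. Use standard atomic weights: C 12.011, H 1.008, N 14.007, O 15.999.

136.15 g/mol

First, the molecular formula is C8H8O2 (counting implicit H from valence).
  C: 8 × 12.011 = 96.088
  H: 8 × 1.008 = 8.064
  O: 2 × 15.999 = 31.998
Sum: 8×12.011 + 8×1.008 + 2×15.999 = 136.150 → 136.15 g/mol.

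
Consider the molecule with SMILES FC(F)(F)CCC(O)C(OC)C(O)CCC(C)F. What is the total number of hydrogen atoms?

Walk through each heavy atom and fill implicit hydrogens from standard valence (C 4, N 3, O 2, S 2, halogen 1):
  atom 1: F (halogen, monovalent) → 0 H
  atom 2: C, bond orders sum to 4 (valence 4) → 0 H
  atom 3: F (halogen, monovalent) → 0 H
  atom 4: F (halogen, monovalent) → 0 H
  atom 5: C, bond orders sum to 2 (valence 4) → 2 H
  atom 6: C, bond orders sum to 2 (valence 4) → 2 H
  atom 7: C, bond orders sum to 3 (valence 4) → 1 H
  atom 8: O, bond orders sum to 1 (valence 2) → 1 H
  atom 9: C, bond orders sum to 3 (valence 4) → 1 H
  atom 10: O, bond orders sum to 2 (valence 2) → 0 H
  atom 11: C, bond orders sum to 1 (valence 4) → 3 H
  atom 12: C, bond orders sum to 3 (valence 4) → 1 H
  atom 13: O, bond orders sum to 1 (valence 2) → 1 H
  atom 14: C, bond orders sum to 2 (valence 4) → 2 H
  atom 15: C, bond orders sum to 2 (valence 4) → 2 H
  atom 16: C, bond orders sum to 3 (valence 4) → 1 H
  atom 17: C, bond orders sum to 1 (valence 4) → 3 H
  atom 18: F (halogen, monovalent) → 0 H
Total hydrogens: 20.

20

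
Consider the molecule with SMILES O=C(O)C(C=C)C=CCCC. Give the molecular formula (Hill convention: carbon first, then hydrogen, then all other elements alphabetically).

C9H14O2

Walk through each heavy atom and fill implicit hydrogens from standard valence (C 4, N 3, O 2, S 2, halogen 1):
  atom 1: O, bond orders sum to 2 (valence 2) → 0 H
  atom 2: C, bond orders sum to 4 (valence 4) → 0 H
  atom 3: O, bond orders sum to 1 (valence 2) → 1 H
  atom 4: C, bond orders sum to 3 (valence 4) → 1 H
  atom 5: C, bond orders sum to 3 (valence 4) → 1 H
  atom 6: C, bond orders sum to 2 (valence 4) → 2 H
  atom 7: C, bond orders sum to 3 (valence 4) → 1 H
  atom 8: C, bond orders sum to 3 (valence 4) → 1 H
  atom 9: C, bond orders sum to 2 (valence 4) → 2 H
  atom 10: C, bond orders sum to 2 (valence 4) → 2 H
  atom 11: C, bond orders sum to 1 (valence 4) → 3 H
Totals → C:9, H:14, O:2.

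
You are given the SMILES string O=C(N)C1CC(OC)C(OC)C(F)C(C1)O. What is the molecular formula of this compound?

C10H18FNO4

Walk through each heavy atom and fill implicit hydrogens from standard valence (C 4, N 3, O 2, S 2, halogen 1):
  atom 1: O, bond orders sum to 2 (valence 2) → 0 H
  atom 2: C, bond orders sum to 4 (valence 4) → 0 H
  atom 3: N, bond orders sum to 1 (valence 3) → 2 H
  atom 4: C, bond orders sum to 3 (valence 4) → 1 H
  atom 5: C, bond orders sum to 2 (valence 4) → 2 H
  atom 6: C, bond orders sum to 3 (valence 4) → 1 H
  atom 7: O, bond orders sum to 2 (valence 2) → 0 H
  atom 8: C, bond orders sum to 1 (valence 4) → 3 H
  atom 9: C, bond orders sum to 3 (valence 4) → 1 H
  atom 10: O, bond orders sum to 2 (valence 2) → 0 H
  atom 11: C, bond orders sum to 1 (valence 4) → 3 H
  atom 12: C, bond orders sum to 3 (valence 4) → 1 H
  atom 13: F (halogen, monovalent) → 0 H
  atom 14: C, bond orders sum to 3 (valence 4) → 1 H
  atom 15: C, bond orders sum to 2 (valence 4) → 2 H
  atom 16: O, bond orders sum to 1 (valence 2) → 1 H
Totals → C:10, H:18, F:1, N:1, O:4.
In Hill order: C10H18FNO4.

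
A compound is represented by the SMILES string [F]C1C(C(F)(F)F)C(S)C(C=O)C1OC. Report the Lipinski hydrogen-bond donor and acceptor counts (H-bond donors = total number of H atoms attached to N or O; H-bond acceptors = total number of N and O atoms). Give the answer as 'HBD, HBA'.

Donors: find every N or O and count the H atoms it carries.
  atom 12 (O): bond orders sum to 2 → 0 H
  atom 14 (O): bond orders sum to 2 → 0 H
Lipinski HBD = 0.
Acceptors: N atoms = 0, O atoms = 2 → HBA = 2.

0, 2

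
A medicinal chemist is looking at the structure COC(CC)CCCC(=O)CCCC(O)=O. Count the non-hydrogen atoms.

Every atom symbol written in the SMILES (organic subset) is one heavy atom; implicit H are not written.
Heavy atoms by element → C:12, O:4.
Total: 16.

16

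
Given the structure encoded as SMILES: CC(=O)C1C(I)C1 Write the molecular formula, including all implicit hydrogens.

C5H7IO

Walk through each heavy atom and fill implicit hydrogens from standard valence (C 4, N 3, O 2, S 2, halogen 1):
  atom 1: C, bond orders sum to 1 (valence 4) → 3 H
  atom 2: C, bond orders sum to 4 (valence 4) → 0 H
  atom 3: O, bond orders sum to 2 (valence 2) → 0 H
  atom 4: C, bond orders sum to 3 (valence 4) → 1 H
  atom 5: C, bond orders sum to 3 (valence 4) → 1 H
  atom 6: I (halogen, monovalent) → 0 H
  atom 7: C, bond orders sum to 2 (valence 4) → 2 H
Totals → C:5, H:7, I:1, O:1.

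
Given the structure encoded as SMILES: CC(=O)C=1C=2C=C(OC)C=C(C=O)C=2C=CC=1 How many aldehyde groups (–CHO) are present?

1

The aldehyde motif appears at heavy-atom position 12 in the SMILES.
Other groups present: 1 ether, 1 ketone.
Aldehyde count: 1.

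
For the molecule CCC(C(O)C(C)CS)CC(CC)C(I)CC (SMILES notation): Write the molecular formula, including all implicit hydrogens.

C14H29IOS

Walk through each heavy atom and fill implicit hydrogens from standard valence (C 4, N 3, O 2, S 2, halogen 1):
  atom 1: C, bond orders sum to 1 (valence 4) → 3 H
  atom 2: C, bond orders sum to 2 (valence 4) → 2 H
  atom 3: C, bond orders sum to 3 (valence 4) → 1 H
  atom 4: C, bond orders sum to 3 (valence 4) → 1 H
  atom 5: O, bond orders sum to 1 (valence 2) → 1 H
  atom 6: C, bond orders sum to 3 (valence 4) → 1 H
  atom 7: C, bond orders sum to 1 (valence 4) → 3 H
  atom 8: C, bond orders sum to 2 (valence 4) → 2 H
  atom 9: S, bond orders sum to 1 (valence 2) → 1 H
  atom 10: C, bond orders sum to 2 (valence 4) → 2 H
  atom 11: C, bond orders sum to 3 (valence 4) → 1 H
  atom 12: C, bond orders sum to 2 (valence 4) → 2 H
  atom 13: C, bond orders sum to 1 (valence 4) → 3 H
  atom 14: C, bond orders sum to 3 (valence 4) → 1 H
  atom 15: I (halogen, monovalent) → 0 H
  atom 16: C, bond orders sum to 2 (valence 4) → 2 H
  atom 17: C, bond orders sum to 1 (valence 4) → 3 H
Totals → C:14, H:29, I:1, O:1, S:1.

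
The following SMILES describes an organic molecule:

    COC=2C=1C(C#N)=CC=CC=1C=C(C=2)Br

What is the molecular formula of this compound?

C12H8BrNO

Walk through each heavy atom and fill implicit hydrogens from standard valence (C 4, N 3, O 2, S 2, halogen 1):
  atom 1: C, bond orders sum to 1 (valence 4) → 3 H
  atom 2: O, bond orders sum to 2 (valence 2) → 0 H
  atom 3: C, bond orders sum to 4 (valence 4) → 0 H
  atom 4: C, bond orders sum to 4 (valence 4) → 0 H
  atom 5: C, bond orders sum to 4 (valence 4) → 0 H
  atom 6: C, bond orders sum to 4 (valence 4) → 0 H
  atom 7: N, bond orders sum to 3 (valence 3) → 0 H
  atom 8: C, bond orders sum to 3 (valence 4) → 1 H
  atom 9: C, bond orders sum to 3 (valence 4) → 1 H
  atom 10: C, bond orders sum to 3 (valence 4) → 1 H
  atom 11: C, bond orders sum to 4 (valence 4) → 0 H
  atom 12: C, bond orders sum to 3 (valence 4) → 1 H
  atom 13: C, bond orders sum to 4 (valence 4) → 0 H
  atom 14: C, bond orders sum to 3 (valence 4) → 1 H
  atom 15: Br (halogen, monovalent) → 0 H
Totals → C:12, H:8, Br:1, N:1, O:1.
In Hill order: C12H8BrNO.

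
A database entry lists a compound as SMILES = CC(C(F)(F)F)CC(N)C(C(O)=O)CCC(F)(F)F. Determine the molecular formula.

C10H15F6NO2

Walk through each heavy atom and fill implicit hydrogens from standard valence (C 4, N 3, O 2, S 2, halogen 1):
  atom 1: C, bond orders sum to 1 (valence 4) → 3 H
  atom 2: C, bond orders sum to 3 (valence 4) → 1 H
  atom 3: C, bond orders sum to 4 (valence 4) → 0 H
  atom 4: F (halogen, monovalent) → 0 H
  atom 5: F (halogen, monovalent) → 0 H
  atom 6: F (halogen, monovalent) → 0 H
  atom 7: C, bond orders sum to 2 (valence 4) → 2 H
  atom 8: C, bond orders sum to 3 (valence 4) → 1 H
  atom 9: N, bond orders sum to 1 (valence 3) → 2 H
  atom 10: C, bond orders sum to 3 (valence 4) → 1 H
  atom 11: C, bond orders sum to 4 (valence 4) → 0 H
  atom 12: O, bond orders sum to 1 (valence 2) → 1 H
  atom 13: O, bond orders sum to 2 (valence 2) → 0 H
  atom 14: C, bond orders sum to 2 (valence 4) → 2 H
  atom 15: C, bond orders sum to 2 (valence 4) → 2 H
  atom 16: C, bond orders sum to 4 (valence 4) → 0 H
  atom 17: F (halogen, monovalent) → 0 H
  atom 18: F (halogen, monovalent) → 0 H
  atom 19: F (halogen, monovalent) → 0 H
Totals → C:10, H:15, F:6, N:1, O:2.
In Hill order: C10H15F6NO2.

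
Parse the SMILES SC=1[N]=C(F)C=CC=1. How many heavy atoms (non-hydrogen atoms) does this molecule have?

Every atom symbol written in the SMILES (organic subset) is one heavy atom; implicit H are not written.
Heavy atoms by element → C:5, F:1, N:1, S:1.
Total: 8.

8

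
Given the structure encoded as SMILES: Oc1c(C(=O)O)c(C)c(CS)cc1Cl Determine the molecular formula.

Walk through each heavy atom and fill implicit hydrogens from standard valence (C 4, N 3, O 2, S 2, halogen 1); for lowercase aromatic atoms, an aromatic c carries 1 H when it has two neighbours and 0 H with three, and aromatic n carries 0 H:
  atom 1: O, bond orders sum to 1 (valence 2) → 1 H
  atom 2: aromatic c, 3 neighbours → 0 H
  atom 3: aromatic c, 3 neighbours → 0 H
  atom 4: C, bond orders sum to 4 (valence 4) → 0 H
  atom 5: O, bond orders sum to 2 (valence 2) → 0 H
  atom 6: O, bond orders sum to 1 (valence 2) → 1 H
  atom 7: aromatic c, 3 neighbours → 0 H
  atom 8: C, bond orders sum to 1 (valence 4) → 3 H
  atom 9: aromatic c, 3 neighbours → 0 H
  atom 10: C, bond orders sum to 2 (valence 4) → 2 H
  atom 11: S, bond orders sum to 1 (valence 2) → 1 H
  atom 12: aromatic c, 2 neighbours → 1 H
  atom 13: aromatic c, 3 neighbours → 0 H
  atom 14: Cl (halogen, monovalent) → 0 H
Totals → C:9, H:9, Cl:1, O:3, S:1.
In Hill order: C9H9ClO3S.

C9H9ClO3S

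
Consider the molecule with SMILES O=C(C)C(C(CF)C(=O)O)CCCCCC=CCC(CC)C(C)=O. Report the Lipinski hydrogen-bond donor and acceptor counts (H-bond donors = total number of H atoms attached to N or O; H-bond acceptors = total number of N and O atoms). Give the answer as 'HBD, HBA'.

Donors: find every N or O and count the H atoms it carries.
  atom 1 (O): bond orders sum to 2 → 0 H
  atom 9 (O): bond orders sum to 2 → 0 H
  atom 10 (O): bond orders sum to 1 → 1 H
  atom 24 (O): bond orders sum to 2 → 0 H
Lipinski HBD = 1.
Acceptors: N atoms = 0, O atoms = 4 → HBA = 4.

1, 4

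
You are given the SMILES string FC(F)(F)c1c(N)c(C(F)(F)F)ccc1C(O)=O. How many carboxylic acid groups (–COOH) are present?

The carboxylic acid motif appears at heavy-atom position 16 in the SMILES.
Other groups present: 1 primary amine.
Carboxylic acid count: 1.

1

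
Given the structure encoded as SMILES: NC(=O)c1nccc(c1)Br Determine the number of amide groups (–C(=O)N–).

The amide motif appears at heavy-atom position 2 in the SMILES.
Amide count: 1.

1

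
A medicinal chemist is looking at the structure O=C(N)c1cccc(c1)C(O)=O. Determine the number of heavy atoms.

Every atom symbol written in the SMILES (organic subset) is one heavy atom; implicit H are not written.
Heavy atoms by element → C:8, N:1, O:3.
Total: 12.

12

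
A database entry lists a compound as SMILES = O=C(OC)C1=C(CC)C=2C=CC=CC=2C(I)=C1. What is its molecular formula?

Walk through each heavy atom and fill implicit hydrogens from standard valence (C 4, N 3, O 2, S 2, halogen 1):
  atom 1: O, bond orders sum to 2 (valence 2) → 0 H
  atom 2: C, bond orders sum to 4 (valence 4) → 0 H
  atom 3: O, bond orders sum to 2 (valence 2) → 0 H
  atom 4: C, bond orders sum to 1 (valence 4) → 3 H
  atom 5: C, bond orders sum to 4 (valence 4) → 0 H
  atom 6: C, bond orders sum to 4 (valence 4) → 0 H
  atom 7: C, bond orders sum to 2 (valence 4) → 2 H
  atom 8: C, bond orders sum to 1 (valence 4) → 3 H
  atom 9: C, bond orders sum to 4 (valence 4) → 0 H
  atom 10: C, bond orders sum to 3 (valence 4) → 1 H
  atom 11: C, bond orders sum to 3 (valence 4) → 1 H
  atom 12: C, bond orders sum to 3 (valence 4) → 1 H
  atom 13: C, bond orders sum to 3 (valence 4) → 1 H
  atom 14: C, bond orders sum to 4 (valence 4) → 0 H
  atom 15: C, bond orders sum to 4 (valence 4) → 0 H
  atom 16: I (halogen, monovalent) → 0 H
  atom 17: C, bond orders sum to 3 (valence 4) → 1 H
Totals → C:14, H:13, I:1, O:2.

C14H13IO2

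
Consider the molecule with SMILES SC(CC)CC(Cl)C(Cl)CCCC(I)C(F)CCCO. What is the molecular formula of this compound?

C14H26Cl2FIOS

Walk through each heavy atom and fill implicit hydrogens from standard valence (C 4, N 3, O 2, S 2, halogen 1):
  atom 1: S, bond orders sum to 1 (valence 2) → 1 H
  atom 2: C, bond orders sum to 3 (valence 4) → 1 H
  atom 3: C, bond orders sum to 2 (valence 4) → 2 H
  atom 4: C, bond orders sum to 1 (valence 4) → 3 H
  atom 5: C, bond orders sum to 2 (valence 4) → 2 H
  atom 6: C, bond orders sum to 3 (valence 4) → 1 H
  atom 7: Cl (halogen, monovalent) → 0 H
  atom 8: C, bond orders sum to 3 (valence 4) → 1 H
  atom 9: Cl (halogen, monovalent) → 0 H
  atom 10: C, bond orders sum to 2 (valence 4) → 2 H
  atom 11: C, bond orders sum to 2 (valence 4) → 2 H
  atom 12: C, bond orders sum to 2 (valence 4) → 2 H
  atom 13: C, bond orders sum to 3 (valence 4) → 1 H
  atom 14: I (halogen, monovalent) → 0 H
  atom 15: C, bond orders sum to 3 (valence 4) → 1 H
  atom 16: F (halogen, monovalent) → 0 H
  atom 17: C, bond orders sum to 2 (valence 4) → 2 H
  atom 18: C, bond orders sum to 2 (valence 4) → 2 H
  atom 19: C, bond orders sum to 2 (valence 4) → 2 H
  atom 20: O, bond orders sum to 1 (valence 2) → 1 H
Totals → C:14, H:26, Cl:2, F:1, I:1, O:1, S:1.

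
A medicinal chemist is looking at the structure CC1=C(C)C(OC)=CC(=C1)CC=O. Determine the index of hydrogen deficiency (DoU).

5

Molecular formula: C11H14O2.
DoU = (2C + 2 + N − H − X) / 2, where X is the halogen count and O/S are ignored.
    = (2·11 + 2 + 0 − 14 − 0) / 2 = 10 / 2 = 5.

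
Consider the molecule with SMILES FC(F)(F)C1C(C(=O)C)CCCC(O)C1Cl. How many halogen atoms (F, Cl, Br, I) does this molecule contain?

Halogen atoms appear at heavy-atom positions 1, 3, 4, 16 (1×Cl, 3×F).
Other groups present: 1 hydroxyl, 1 ketone.
Halogen count: 4.

4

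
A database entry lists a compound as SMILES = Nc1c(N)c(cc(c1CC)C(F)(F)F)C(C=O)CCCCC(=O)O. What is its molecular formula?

C16H21F3N2O3

Walk through each heavy atom and fill implicit hydrogens from standard valence (C 4, N 3, O 2, S 2, halogen 1); for lowercase aromatic atoms, an aromatic c carries 1 H when it has two neighbours and 0 H with three, and aromatic n carries 0 H:
  atom 1: N, bond orders sum to 1 (valence 3) → 2 H
  atom 2: aromatic c, 3 neighbours → 0 H
  atom 3: aromatic c, 3 neighbours → 0 H
  atom 4: N, bond orders sum to 1 (valence 3) → 2 H
  atom 5: aromatic c, 3 neighbours → 0 H
  atom 6: aromatic c, 2 neighbours → 1 H
  atom 7: aromatic c, 3 neighbours → 0 H
  atom 8: aromatic c, 3 neighbours → 0 H
  atom 9: C, bond orders sum to 2 (valence 4) → 2 H
  atom 10: C, bond orders sum to 1 (valence 4) → 3 H
  atom 11: C, bond orders sum to 4 (valence 4) → 0 H
  atom 12: F (halogen, monovalent) → 0 H
  atom 13: F (halogen, monovalent) → 0 H
  atom 14: F (halogen, monovalent) → 0 H
  atom 15: C, bond orders sum to 3 (valence 4) → 1 H
  atom 16: C, bond orders sum to 3 (valence 4) → 1 H
  atom 17: O, bond orders sum to 2 (valence 2) → 0 H
  atom 18: C, bond orders sum to 2 (valence 4) → 2 H
  atom 19: C, bond orders sum to 2 (valence 4) → 2 H
  atom 20: C, bond orders sum to 2 (valence 4) → 2 H
  atom 21: C, bond orders sum to 2 (valence 4) → 2 H
  atom 22: C, bond orders sum to 4 (valence 4) → 0 H
  atom 23: O, bond orders sum to 2 (valence 2) → 0 H
  atom 24: O, bond orders sum to 1 (valence 2) → 1 H
Totals → C:16, H:21, F:3, N:2, O:3.
In Hill order: C16H21F3N2O3.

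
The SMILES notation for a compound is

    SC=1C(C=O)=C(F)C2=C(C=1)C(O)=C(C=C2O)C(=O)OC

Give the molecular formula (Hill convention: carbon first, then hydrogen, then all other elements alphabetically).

Walk through each heavy atom and fill implicit hydrogens from standard valence (C 4, N 3, O 2, S 2, halogen 1):
  atom 1: S, bond orders sum to 1 (valence 2) → 1 H
  atom 2: C, bond orders sum to 4 (valence 4) → 0 H
  atom 3: C, bond orders sum to 4 (valence 4) → 0 H
  atom 4: C, bond orders sum to 3 (valence 4) → 1 H
  atom 5: O, bond orders sum to 2 (valence 2) → 0 H
  atom 6: C, bond orders sum to 4 (valence 4) → 0 H
  atom 7: F (halogen, monovalent) → 0 H
  atom 8: C, bond orders sum to 4 (valence 4) → 0 H
  atom 9: C, bond orders sum to 4 (valence 4) → 0 H
  atom 10: C, bond orders sum to 3 (valence 4) → 1 H
  atom 11: C, bond orders sum to 4 (valence 4) → 0 H
  atom 12: O, bond orders sum to 1 (valence 2) → 1 H
  atom 13: C, bond orders sum to 4 (valence 4) → 0 H
  atom 14: C, bond orders sum to 3 (valence 4) → 1 H
  atom 15: C, bond orders sum to 4 (valence 4) → 0 H
  atom 16: O, bond orders sum to 1 (valence 2) → 1 H
  atom 17: C, bond orders sum to 4 (valence 4) → 0 H
  atom 18: O, bond orders sum to 2 (valence 2) → 0 H
  atom 19: O, bond orders sum to 2 (valence 2) → 0 H
  atom 20: C, bond orders sum to 1 (valence 4) → 3 H
Totals → C:13, H:9, F:1, O:5, S:1.
In Hill order: C13H9FO5S.

C13H9FO5S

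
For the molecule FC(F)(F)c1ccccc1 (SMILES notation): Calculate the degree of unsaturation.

Molecular formula: C7H5F3.
DoU = (2C + 2 + N − H − X) / 2, where X is the halogen count and O/S are ignored.
    = (2·7 + 2 + 0 − 5 − 3) / 2 = 8 / 2 = 4.

4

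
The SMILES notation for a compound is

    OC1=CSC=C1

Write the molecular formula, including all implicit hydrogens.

Walk through each heavy atom and fill implicit hydrogens from standard valence (C 4, N 3, O 2, S 2, halogen 1):
  atom 1: O, bond orders sum to 1 (valence 2) → 1 H
  atom 2: C, bond orders sum to 4 (valence 4) → 0 H
  atom 3: C, bond orders sum to 3 (valence 4) → 1 H
  atom 4: S, bond orders sum to 2 (valence 2) → 0 H
  atom 5: C, bond orders sum to 3 (valence 4) → 1 H
  atom 6: C, bond orders sum to 3 (valence 4) → 1 H
Totals → C:4, H:4, O:1, S:1.

C4H4OS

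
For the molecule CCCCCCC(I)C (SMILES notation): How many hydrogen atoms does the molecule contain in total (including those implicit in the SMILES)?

17

Walk through each heavy atom and fill implicit hydrogens from standard valence (C 4, N 3, O 2, S 2, halogen 1):
  atom 1: C, bond orders sum to 1 (valence 4) → 3 H
  atom 2: C, bond orders sum to 2 (valence 4) → 2 H
  atom 3: C, bond orders sum to 2 (valence 4) → 2 H
  atom 4: C, bond orders sum to 2 (valence 4) → 2 H
  atom 5: C, bond orders sum to 2 (valence 4) → 2 H
  atom 6: C, bond orders sum to 2 (valence 4) → 2 H
  atom 7: C, bond orders sum to 3 (valence 4) → 1 H
  atom 8: I (halogen, monovalent) → 0 H
  atom 9: C, bond orders sum to 1 (valence 4) → 3 H
Total hydrogens: 17.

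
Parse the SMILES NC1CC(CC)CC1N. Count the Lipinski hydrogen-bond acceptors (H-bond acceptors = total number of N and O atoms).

2

N atoms: 2; O atoms: 0.
Lipinski HBA = 2 + 0 = 2.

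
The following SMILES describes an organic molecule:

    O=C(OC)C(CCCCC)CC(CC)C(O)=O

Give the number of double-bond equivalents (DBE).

Molecular formula: C13H24O4.
DoU = (2C + 2 + N − H − X) / 2, where X is the halogen count and O/S are ignored.
    = (2·13 + 2 + 0 − 24 − 0) / 2 = 4 / 2 = 2.

2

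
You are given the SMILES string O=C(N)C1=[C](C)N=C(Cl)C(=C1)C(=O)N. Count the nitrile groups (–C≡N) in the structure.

0

Scan the SMILES for the nitrile motif — none present.
Groups that are present: 2 amide.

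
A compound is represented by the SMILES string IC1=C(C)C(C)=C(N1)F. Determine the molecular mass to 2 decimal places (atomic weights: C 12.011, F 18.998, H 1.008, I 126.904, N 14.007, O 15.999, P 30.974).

239.03 g/mol

First, the molecular formula is C6H7FIN (counting implicit H from valence).
  C: 6 × 12.011 = 72.066
  F: 1 × 18.998 = 18.998
  H: 7 × 1.008 = 7.056
  I: 1 × 126.904 = 126.904
  N: 1 × 14.007 = 14.007
Sum: 6×12.011 + 1×18.998 + 7×1.008 + 1×126.904 + 1×14.007 = 239.031 → 239.03 g/mol.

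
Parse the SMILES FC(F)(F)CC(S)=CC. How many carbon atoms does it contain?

Count every carbon token in the SMILES (each C, including those in ring-closure positions and inside branches).
Carbon count: 5.

5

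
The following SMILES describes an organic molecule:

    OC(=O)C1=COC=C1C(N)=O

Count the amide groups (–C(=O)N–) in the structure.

1

The amide motif appears at heavy-atom position 9 in the SMILES.
Other groups present: 1 carboxylic acid.
Amide count: 1.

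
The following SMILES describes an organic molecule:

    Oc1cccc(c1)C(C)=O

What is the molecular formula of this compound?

Walk through each heavy atom and fill implicit hydrogens from standard valence (C 4, N 3, O 2, S 2, halogen 1); for lowercase aromatic atoms, an aromatic c carries 1 H when it has two neighbours and 0 H with three, and aromatic n carries 0 H:
  atom 1: O, bond orders sum to 1 (valence 2) → 1 H
  atom 2: aromatic c, 3 neighbours → 0 H
  atom 3: aromatic c, 2 neighbours → 1 H
  atom 4: aromatic c, 2 neighbours → 1 H
  atom 5: aromatic c, 2 neighbours → 1 H
  atom 6: aromatic c, 3 neighbours → 0 H
  atom 7: aromatic c, 2 neighbours → 1 H
  atom 8: C, bond orders sum to 4 (valence 4) → 0 H
  atom 9: C, bond orders sum to 1 (valence 4) → 3 H
  atom 10: O, bond orders sum to 2 (valence 2) → 0 H
Totals → C:8, H:8, O:2.

C8H8O2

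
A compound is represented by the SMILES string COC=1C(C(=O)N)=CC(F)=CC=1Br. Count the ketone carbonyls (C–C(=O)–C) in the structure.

Scan the SMILES for the ketone motif — none present.
Groups that are present: 1 amide, 1 ether.

0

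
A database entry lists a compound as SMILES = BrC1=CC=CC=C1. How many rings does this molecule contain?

In SMILES, each pair of matching ring-closure digits denotes one ring-closing bond; the number of such bonds equals the number of independent rings.
Ring-closure bonds here: 1.

1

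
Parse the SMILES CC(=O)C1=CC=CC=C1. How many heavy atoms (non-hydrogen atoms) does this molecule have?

9

Every atom symbol written in the SMILES (organic subset) is one heavy atom; implicit H are not written.
Heavy atoms by element → C:8, O:1.
Total: 9.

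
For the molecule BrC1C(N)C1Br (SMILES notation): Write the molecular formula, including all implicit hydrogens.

C3H5Br2N

Walk through each heavy atom and fill implicit hydrogens from standard valence (C 4, N 3, O 2, S 2, halogen 1):
  atom 1: Br (halogen, monovalent) → 0 H
  atom 2: C, bond orders sum to 3 (valence 4) → 1 H
  atom 3: C, bond orders sum to 3 (valence 4) → 1 H
  atom 4: N, bond orders sum to 1 (valence 3) → 2 H
  atom 5: C, bond orders sum to 3 (valence 4) → 1 H
  atom 6: Br (halogen, monovalent) → 0 H
Totals → C:3, H:5, Br:2, N:1.
In Hill order: C3H5Br2N.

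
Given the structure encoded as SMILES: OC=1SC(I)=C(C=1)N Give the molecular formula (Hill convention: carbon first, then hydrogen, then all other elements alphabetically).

Walk through each heavy atom and fill implicit hydrogens from standard valence (C 4, N 3, O 2, S 2, halogen 1):
  atom 1: O, bond orders sum to 1 (valence 2) → 1 H
  atom 2: C, bond orders sum to 4 (valence 4) → 0 H
  atom 3: S, bond orders sum to 2 (valence 2) → 0 H
  atom 4: C, bond orders sum to 4 (valence 4) → 0 H
  atom 5: I (halogen, monovalent) → 0 H
  atom 6: C, bond orders sum to 4 (valence 4) → 0 H
  atom 7: C, bond orders sum to 3 (valence 4) → 1 H
  atom 8: N, bond orders sum to 1 (valence 3) → 2 H
Totals → C:4, H:4, I:1, N:1, O:1, S:1.

C4H4INOS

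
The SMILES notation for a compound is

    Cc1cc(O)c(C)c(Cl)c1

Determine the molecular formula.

C8H9ClO

Walk through each heavy atom and fill implicit hydrogens from standard valence (C 4, N 3, O 2, S 2, halogen 1); for lowercase aromatic atoms, an aromatic c carries 1 H when it has two neighbours and 0 H with three, and aromatic n carries 0 H:
  atom 1: C, bond orders sum to 1 (valence 4) → 3 H
  atom 2: aromatic c, 3 neighbours → 0 H
  atom 3: aromatic c, 2 neighbours → 1 H
  atom 4: aromatic c, 3 neighbours → 0 H
  atom 5: O, bond orders sum to 1 (valence 2) → 1 H
  atom 6: aromatic c, 3 neighbours → 0 H
  atom 7: C, bond orders sum to 1 (valence 4) → 3 H
  atom 8: aromatic c, 3 neighbours → 0 H
  atom 9: Cl (halogen, monovalent) → 0 H
  atom 10: aromatic c, 2 neighbours → 1 H
Totals → C:8, H:9, Cl:1, O:1.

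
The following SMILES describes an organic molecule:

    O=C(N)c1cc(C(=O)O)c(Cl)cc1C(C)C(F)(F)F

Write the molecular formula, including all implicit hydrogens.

C11H9ClF3NO3

Walk through each heavy atom and fill implicit hydrogens from standard valence (C 4, N 3, O 2, S 2, halogen 1); for lowercase aromatic atoms, an aromatic c carries 1 H when it has two neighbours and 0 H with three, and aromatic n carries 0 H:
  atom 1: O, bond orders sum to 2 (valence 2) → 0 H
  atom 2: C, bond orders sum to 4 (valence 4) → 0 H
  atom 3: N, bond orders sum to 1 (valence 3) → 2 H
  atom 4: aromatic c, 3 neighbours → 0 H
  atom 5: aromatic c, 2 neighbours → 1 H
  atom 6: aromatic c, 3 neighbours → 0 H
  atom 7: C, bond orders sum to 4 (valence 4) → 0 H
  atom 8: O, bond orders sum to 2 (valence 2) → 0 H
  atom 9: O, bond orders sum to 1 (valence 2) → 1 H
  atom 10: aromatic c, 3 neighbours → 0 H
  atom 11: Cl (halogen, monovalent) → 0 H
  atom 12: aromatic c, 2 neighbours → 1 H
  atom 13: aromatic c, 3 neighbours → 0 H
  atom 14: C, bond orders sum to 3 (valence 4) → 1 H
  atom 15: C, bond orders sum to 1 (valence 4) → 3 H
  atom 16: C, bond orders sum to 4 (valence 4) → 0 H
  atom 17: F (halogen, monovalent) → 0 H
  atom 18: F (halogen, monovalent) → 0 H
  atom 19: F (halogen, monovalent) → 0 H
Totals → C:11, H:9, Cl:1, F:3, N:1, O:3.
In Hill order: C11H9ClF3NO3.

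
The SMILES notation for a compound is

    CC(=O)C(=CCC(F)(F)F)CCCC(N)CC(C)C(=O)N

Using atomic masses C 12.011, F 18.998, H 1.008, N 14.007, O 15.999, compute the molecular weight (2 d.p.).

First, the molecular formula is C14H23F3N2O2 (counting implicit H from valence).
  C: 14 × 12.011 = 168.154
  F: 3 × 18.998 = 56.994
  H: 23 × 1.008 = 23.184
  N: 2 × 14.007 = 28.014
  O: 2 × 15.999 = 31.998
Sum: 14×12.011 + 3×18.998 + 23×1.008 + 2×14.007 + 2×15.999 = 308.344 → 308.34 g/mol.

308.34 g/mol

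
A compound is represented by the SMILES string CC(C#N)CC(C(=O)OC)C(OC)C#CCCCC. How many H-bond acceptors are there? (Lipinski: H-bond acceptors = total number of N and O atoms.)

N atoms: 1; O atoms: 3.
Lipinski HBA = 1 + 3 = 4.

4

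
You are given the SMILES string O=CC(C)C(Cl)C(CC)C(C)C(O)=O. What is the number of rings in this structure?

0

In SMILES, each pair of matching ring-closure digits denotes one ring-closing bond; the number of such bonds equals the number of independent rings.
Ring-closure bonds here: 0.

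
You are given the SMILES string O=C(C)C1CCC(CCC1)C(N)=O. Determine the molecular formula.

Walk through each heavy atom and fill implicit hydrogens from standard valence (C 4, N 3, O 2, S 2, halogen 1):
  atom 1: O, bond orders sum to 2 (valence 2) → 0 H
  atom 2: C, bond orders sum to 4 (valence 4) → 0 H
  atom 3: C, bond orders sum to 1 (valence 4) → 3 H
  atom 4: C, bond orders sum to 3 (valence 4) → 1 H
  atom 5: C, bond orders sum to 2 (valence 4) → 2 H
  atom 6: C, bond orders sum to 2 (valence 4) → 2 H
  atom 7: C, bond orders sum to 3 (valence 4) → 1 H
  atom 8: C, bond orders sum to 2 (valence 4) → 2 H
  atom 9: C, bond orders sum to 2 (valence 4) → 2 H
  atom 10: C, bond orders sum to 2 (valence 4) → 2 H
  atom 11: C, bond orders sum to 4 (valence 4) → 0 H
  atom 12: N, bond orders sum to 1 (valence 3) → 2 H
  atom 13: O, bond orders sum to 2 (valence 2) → 0 H
Totals → C:10, H:17, N:1, O:2.

C10H17NO2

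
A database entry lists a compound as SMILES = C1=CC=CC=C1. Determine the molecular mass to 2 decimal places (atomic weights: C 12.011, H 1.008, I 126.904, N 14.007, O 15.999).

First, the molecular formula is C6H6 (counting implicit H from valence).
  C: 6 × 12.011 = 72.066
  H: 6 × 1.008 = 6.048
Sum: 6×12.011 + 6×1.008 = 78.114 → 78.11 g/mol.

78.11 g/mol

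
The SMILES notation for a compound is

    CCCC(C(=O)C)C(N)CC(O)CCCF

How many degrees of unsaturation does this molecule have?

Molecular formula: C12H24FNO2.
DoU = (2C + 2 + N − H − X) / 2, where X is the halogen count and O/S are ignored.
    = (2·12 + 2 + 1 − 24 − 1) / 2 = 2 / 2 = 1.

1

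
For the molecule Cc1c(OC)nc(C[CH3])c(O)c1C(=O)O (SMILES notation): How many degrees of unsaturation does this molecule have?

Molecular formula: C10H13NO4.
DoU = (2C + 2 + N − H − X) / 2, where X is the halogen count and O/S are ignored.
    = (2·10 + 2 + 1 − 13 − 0) / 2 = 10 / 2 = 5.

5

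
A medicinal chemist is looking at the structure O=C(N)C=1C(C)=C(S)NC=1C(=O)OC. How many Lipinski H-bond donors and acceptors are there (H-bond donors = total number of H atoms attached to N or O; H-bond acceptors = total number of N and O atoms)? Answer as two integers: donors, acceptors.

3, 5

Donors: find every N or O and count the H atoms it carries.
  atom 1 (O): bond orders sum to 2 → 0 H
  atom 3 (N): bond orders sum to 1 → 2 H
  atom 9 (N): bond orders sum to 2 → 1 H
  atom 12 (O): bond orders sum to 2 → 0 H
  atom 13 (O): bond orders sum to 2 → 0 H
Lipinski HBD = 3.
Acceptors: N atoms = 2, O atoms = 3 → HBA = 5.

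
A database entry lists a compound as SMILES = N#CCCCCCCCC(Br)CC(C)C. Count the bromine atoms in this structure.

1

Scan the SMILES for Br atoms (remember two-letter symbols like Cl and Br are single atoms).
Bromine count: 1.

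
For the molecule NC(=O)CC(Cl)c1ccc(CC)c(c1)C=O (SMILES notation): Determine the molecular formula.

Walk through each heavy atom and fill implicit hydrogens from standard valence (C 4, N 3, O 2, S 2, halogen 1); for lowercase aromatic atoms, an aromatic c carries 1 H when it has two neighbours and 0 H with three, and aromatic n carries 0 H:
  atom 1: N, bond orders sum to 1 (valence 3) → 2 H
  atom 2: C, bond orders sum to 4 (valence 4) → 0 H
  atom 3: O, bond orders sum to 2 (valence 2) → 0 H
  atom 4: C, bond orders sum to 2 (valence 4) → 2 H
  atom 5: C, bond orders sum to 3 (valence 4) → 1 H
  atom 6: Cl (halogen, monovalent) → 0 H
  atom 7: aromatic c, 3 neighbours → 0 H
  atom 8: aromatic c, 2 neighbours → 1 H
  atom 9: aromatic c, 2 neighbours → 1 H
  atom 10: aromatic c, 3 neighbours → 0 H
  atom 11: C, bond orders sum to 2 (valence 4) → 2 H
  atom 12: C, bond orders sum to 1 (valence 4) → 3 H
  atom 13: aromatic c, 3 neighbours → 0 H
  atom 14: aromatic c, 2 neighbours → 1 H
  atom 15: C, bond orders sum to 3 (valence 4) → 1 H
  atom 16: O, bond orders sum to 2 (valence 2) → 0 H
Totals → C:12, H:14, Cl:1, N:1, O:2.
In Hill order: C12H14ClNO2.

C12H14ClNO2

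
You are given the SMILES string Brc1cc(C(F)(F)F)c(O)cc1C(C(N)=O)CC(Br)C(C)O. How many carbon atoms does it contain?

Count every carbon token in the SMILES (each C, including those in ring-closure positions and inside branches).
Carbon count: 13.

13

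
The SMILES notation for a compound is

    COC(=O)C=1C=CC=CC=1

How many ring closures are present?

In SMILES, each pair of matching ring-closure digits denotes one ring-closing bond; the number of such bonds equals the number of independent rings.
Ring-closure bonds here: 1.

1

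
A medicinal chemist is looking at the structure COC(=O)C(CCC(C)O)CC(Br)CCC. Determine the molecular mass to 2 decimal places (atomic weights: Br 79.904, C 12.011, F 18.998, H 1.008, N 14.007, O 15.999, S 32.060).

First, the molecular formula is C12H23BrO3 (counting implicit H from valence).
  Br: 1 × 79.904 = 79.904
  C: 12 × 12.011 = 144.132
  H: 23 × 1.008 = 23.184
  O: 3 × 15.999 = 47.997
Sum: 1×79.904 + 12×12.011 + 23×1.008 + 3×15.999 = 295.217 → 295.22 g/mol.

295.22 g/mol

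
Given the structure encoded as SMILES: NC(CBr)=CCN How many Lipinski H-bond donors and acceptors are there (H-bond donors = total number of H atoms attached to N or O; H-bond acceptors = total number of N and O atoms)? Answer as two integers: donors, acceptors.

4, 2

Donors: find every N or O and count the H atoms it carries.
  atom 1 (N): bond orders sum to 1 → 2 H
  atom 7 (N): bond orders sum to 1 → 2 H
Lipinski HBD = 4.
Acceptors: N atoms = 2, O atoms = 0 → HBA = 2.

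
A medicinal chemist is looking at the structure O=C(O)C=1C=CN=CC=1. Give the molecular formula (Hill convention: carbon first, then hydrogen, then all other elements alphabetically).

Walk through each heavy atom and fill implicit hydrogens from standard valence (C 4, N 3, O 2, S 2, halogen 1):
  atom 1: O, bond orders sum to 2 (valence 2) → 0 H
  atom 2: C, bond orders sum to 4 (valence 4) → 0 H
  atom 3: O, bond orders sum to 1 (valence 2) → 1 H
  atom 4: C, bond orders sum to 4 (valence 4) → 0 H
  atom 5: C, bond orders sum to 3 (valence 4) → 1 H
  atom 6: C, bond orders sum to 3 (valence 4) → 1 H
  atom 7: N, bond orders sum to 3 (valence 3) → 0 H
  atom 8: C, bond orders sum to 3 (valence 4) → 1 H
  atom 9: C, bond orders sum to 3 (valence 4) → 1 H
Totals → C:6, H:5, N:1, O:2.
In Hill order: C6H5NO2.

C6H5NO2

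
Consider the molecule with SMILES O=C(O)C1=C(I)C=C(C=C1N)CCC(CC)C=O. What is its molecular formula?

C13H16INO3

Walk through each heavy atom and fill implicit hydrogens from standard valence (C 4, N 3, O 2, S 2, halogen 1):
  atom 1: O, bond orders sum to 2 (valence 2) → 0 H
  atom 2: C, bond orders sum to 4 (valence 4) → 0 H
  atom 3: O, bond orders sum to 1 (valence 2) → 1 H
  atom 4: C, bond orders sum to 4 (valence 4) → 0 H
  atom 5: C, bond orders sum to 4 (valence 4) → 0 H
  atom 6: I (halogen, monovalent) → 0 H
  atom 7: C, bond orders sum to 3 (valence 4) → 1 H
  atom 8: C, bond orders sum to 4 (valence 4) → 0 H
  atom 9: C, bond orders sum to 3 (valence 4) → 1 H
  atom 10: C, bond orders sum to 4 (valence 4) → 0 H
  atom 11: N, bond orders sum to 1 (valence 3) → 2 H
  atom 12: C, bond orders sum to 2 (valence 4) → 2 H
  atom 13: C, bond orders sum to 2 (valence 4) → 2 H
  atom 14: C, bond orders sum to 3 (valence 4) → 1 H
  atom 15: C, bond orders sum to 2 (valence 4) → 2 H
  atom 16: C, bond orders sum to 1 (valence 4) → 3 H
  atom 17: C, bond orders sum to 3 (valence 4) → 1 H
  atom 18: O, bond orders sum to 2 (valence 2) → 0 H
Totals → C:13, H:16, I:1, N:1, O:3.
In Hill order: C13H16INO3.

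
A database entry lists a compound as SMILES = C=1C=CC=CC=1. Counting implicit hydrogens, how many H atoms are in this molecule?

6

Walk through each heavy atom and fill implicit hydrogens from standard valence (C 4, N 3, O 2, S 2, halogen 1):
  atom 1: C, bond orders sum to 3 (valence 4) → 1 H
  atom 2: C, bond orders sum to 3 (valence 4) → 1 H
  atom 3: C, bond orders sum to 3 (valence 4) → 1 H
  atom 4: C, bond orders sum to 3 (valence 4) → 1 H
  atom 5: C, bond orders sum to 3 (valence 4) → 1 H
  atom 6: C, bond orders sum to 3 (valence 4) → 1 H
Total hydrogens: 6.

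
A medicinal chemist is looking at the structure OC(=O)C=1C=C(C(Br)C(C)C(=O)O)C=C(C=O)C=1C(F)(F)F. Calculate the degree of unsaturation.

Molecular formula: C13H10BrF3O5.
DoU = (2C + 2 + N − H − X) / 2, where X is the halogen count and O/S are ignored.
    = (2·13 + 2 + 0 − 10 − 4) / 2 = 14 / 2 = 7.

7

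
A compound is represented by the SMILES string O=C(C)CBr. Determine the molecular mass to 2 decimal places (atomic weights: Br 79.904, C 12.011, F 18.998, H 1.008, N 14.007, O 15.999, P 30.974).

136.98 g/mol

First, the molecular formula is C3H5BrO (counting implicit H from valence).
  Br: 1 × 79.904 = 79.904
  C: 3 × 12.011 = 36.033
  H: 5 × 1.008 = 5.040
  O: 1 × 15.999 = 15.999
Sum: 1×79.904 + 3×12.011 + 5×1.008 + 1×15.999 = 136.976 → 136.98 g/mol.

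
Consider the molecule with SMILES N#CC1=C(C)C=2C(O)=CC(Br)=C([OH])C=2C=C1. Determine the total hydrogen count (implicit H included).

Walk through each heavy atom and fill implicit hydrogens from standard valence (C 4, N 3, O 2, S 2, halogen 1):
  atom 1: N, bond orders sum to 3 (valence 3) → 0 H
  atom 2: C, bond orders sum to 4 (valence 4) → 0 H
  atom 3: C, bond orders sum to 4 (valence 4) → 0 H
  atom 4: C, bond orders sum to 4 (valence 4) → 0 H
  atom 5: C, bond orders sum to 1 (valence 4) → 3 H
  atom 6: C, bond orders sum to 4 (valence 4) → 0 H
  atom 7: C, bond orders sum to 4 (valence 4) → 0 H
  atom 8: O, bond orders sum to 1 (valence 2) → 1 H
  atom 9: C, bond orders sum to 3 (valence 4) → 1 H
  atom 10: C, bond orders sum to 4 (valence 4) → 0 H
  atom 11: Br (halogen, monovalent) → 0 H
  atom 12: C, bond orders sum to 4 (valence 4) → 0 H
  atom 13: O with explicit H count 1
  atom 14: C, bond orders sum to 4 (valence 4) → 0 H
  atom 15: C, bond orders sum to 3 (valence 4) → 1 H
  atom 16: C, bond orders sum to 3 (valence 4) → 1 H
Total hydrogens: 8.

8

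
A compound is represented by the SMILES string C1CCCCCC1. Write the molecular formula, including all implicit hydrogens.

C7H14

Walk through each heavy atom and fill implicit hydrogens from standard valence (C 4, N 3, O 2, S 2, halogen 1):
  atom 1: C, bond orders sum to 2 (valence 4) → 2 H
  atom 2: C, bond orders sum to 2 (valence 4) → 2 H
  atom 3: C, bond orders sum to 2 (valence 4) → 2 H
  atom 4: C, bond orders sum to 2 (valence 4) → 2 H
  atom 5: C, bond orders sum to 2 (valence 4) → 2 H
  atom 6: C, bond orders sum to 2 (valence 4) → 2 H
  atom 7: C, bond orders sum to 2 (valence 4) → 2 H
Totals → C:7, H:14.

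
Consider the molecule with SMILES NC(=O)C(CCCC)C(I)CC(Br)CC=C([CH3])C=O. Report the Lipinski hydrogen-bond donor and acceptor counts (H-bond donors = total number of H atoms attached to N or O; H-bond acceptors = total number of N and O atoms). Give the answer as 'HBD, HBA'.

Donors: find every N or O and count the H atoms it carries.
  atom 1 (N): bond orders sum to 1 → 2 H
  atom 3 (O): bond orders sum to 2 → 0 H
  atom 19 (O): bond orders sum to 2 → 0 H
Lipinski HBD = 2.
Acceptors: N atoms = 1, O atoms = 2 → HBA = 3.

2, 3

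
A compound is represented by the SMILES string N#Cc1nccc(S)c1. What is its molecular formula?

Walk through each heavy atom and fill implicit hydrogens from standard valence (C 4, N 3, O 2, S 2, halogen 1); for lowercase aromatic atoms, an aromatic c carries 1 H when it has two neighbours and 0 H with three, and aromatic n carries 0 H:
  atom 1: N, bond orders sum to 3 (valence 3) → 0 H
  atom 2: C, bond orders sum to 4 (valence 4) → 0 H
  atom 3: aromatic c, 3 neighbours → 0 H
  atom 4: aromatic n, 2 neighbours → 0 H
  atom 5: aromatic c, 2 neighbours → 1 H
  atom 6: aromatic c, 2 neighbours → 1 H
  atom 7: aromatic c, 3 neighbours → 0 H
  atom 8: S, bond orders sum to 1 (valence 2) → 1 H
  atom 9: aromatic c, 2 neighbours → 1 H
Totals → C:6, H:4, N:2, S:1.

C6H4N2S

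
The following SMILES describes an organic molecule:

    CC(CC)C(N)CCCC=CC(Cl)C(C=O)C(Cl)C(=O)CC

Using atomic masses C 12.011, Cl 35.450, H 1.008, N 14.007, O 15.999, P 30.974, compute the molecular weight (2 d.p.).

350.32 g/mol

First, the molecular formula is C17H29Cl2NO2 (counting implicit H from valence).
  C: 17 × 12.011 = 204.187
  Cl: 2 × 35.450 = 70.900
  H: 29 × 1.008 = 29.232
  N: 1 × 14.007 = 14.007
  O: 2 × 15.999 = 31.998
Sum: 17×12.011 + 2×35.450 + 29×1.008 + 1×14.007 + 2×15.999 = 350.324 → 350.32 g/mol.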